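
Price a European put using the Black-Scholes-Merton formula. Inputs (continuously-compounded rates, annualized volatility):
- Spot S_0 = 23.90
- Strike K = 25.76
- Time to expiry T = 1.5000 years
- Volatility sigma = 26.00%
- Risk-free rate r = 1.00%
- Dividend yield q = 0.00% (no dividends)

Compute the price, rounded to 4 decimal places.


Answer: Price = 3.9096

Derivation:
d1 = (ln(S/K) + (r - q + 0.5*sigma^2) * T) / (sigma * sqrt(T)) = -0.02903098
d2 = d1 - sigma * sqrt(T) = -0.34746465
exp(-rT) = 0.98511194; exp(-qT) = 1.00000000
P = K * exp(-rT) * N(-d2) - S_0 * exp(-qT) * N(-d1)
N(-d1) = 0.51158006; N(-d2) = 0.63587886
P = 25.7600 * 0.98511194 * 0.63587886 - 23.9000 * 1.00000000 * 0.51158006 = 3.9096


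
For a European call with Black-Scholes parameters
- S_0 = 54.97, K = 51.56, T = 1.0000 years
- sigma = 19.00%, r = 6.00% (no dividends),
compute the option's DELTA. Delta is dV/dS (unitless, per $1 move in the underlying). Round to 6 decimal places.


Answer: Delta = 0.772725

Derivation:
d1 = 0.7478494937; d2 = 0.5578494937
phi(d1) = 0.3016228251; exp(-qT) = 1.0000000000; exp(-rT) = 0.9417645336
N(d1) = 0.7727245276
Delta = exp(-qT) * N(d1) = 1.0000000000 * 0.7727245276 = 0.772725


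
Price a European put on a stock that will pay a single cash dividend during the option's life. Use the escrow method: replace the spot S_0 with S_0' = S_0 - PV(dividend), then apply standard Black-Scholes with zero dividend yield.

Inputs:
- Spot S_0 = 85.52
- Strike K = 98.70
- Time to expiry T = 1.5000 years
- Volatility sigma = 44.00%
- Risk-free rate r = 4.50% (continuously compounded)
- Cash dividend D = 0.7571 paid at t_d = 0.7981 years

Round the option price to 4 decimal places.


PV(D) = D * exp(-r * t_d) = 0.7571 * 0.96472277 = 0.73039161
S_0' = S_0 - PV(D) = 85.5200 - 0.73039161 = 84.78960839
d1 = (ln(S_0'/K) + (r + sigma^2/2)*T) / (sigma*sqrt(T)) = 0.11280280
d2 = d1 - sigma*sqrt(T) = -0.42608494
exp(-rT) = 0.93472772
N(-d1) = 0.45509345; N(-d2) = 0.66497702
P = K * exp(-rT) * N(-d2) - S_0' * N(-d1) = 98.7000 * 0.93472772 * 0.66497702 - 84.78960839 * 0.45509345 = 22.7620

Answer: Price = 22.7620


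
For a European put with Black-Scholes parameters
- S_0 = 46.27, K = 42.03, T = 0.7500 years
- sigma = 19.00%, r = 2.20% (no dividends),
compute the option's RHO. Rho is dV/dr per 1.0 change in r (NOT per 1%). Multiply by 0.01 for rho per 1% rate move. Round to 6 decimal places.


d1 = 0.7666461257; d2 = 0.6021012989
phi(d1) = 0.2973600234; exp(-qT) = 1.0000000000; exp(-rT) = 0.9836353794
N(-d2) = 0.2735533550
Rho = -K*T*exp(-rT)*N(-d2) = -42.0300 * 0.7500 * 0.9836353794 * 0.2735533550 = -8.481972

Answer: Rho = -8.481972


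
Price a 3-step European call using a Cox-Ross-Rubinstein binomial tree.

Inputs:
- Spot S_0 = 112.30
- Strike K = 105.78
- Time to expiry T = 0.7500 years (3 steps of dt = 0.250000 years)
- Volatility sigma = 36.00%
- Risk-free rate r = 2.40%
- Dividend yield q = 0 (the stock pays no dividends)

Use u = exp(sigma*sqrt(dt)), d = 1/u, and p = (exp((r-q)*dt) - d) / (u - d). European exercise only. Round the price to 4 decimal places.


Answer: Price = V(0,0) = 18.8935

Derivation:
dt = T/N = 0.250000
u = exp(sigma*sqrt(dt)) = 1.197217; d = 1/u = 0.835270
p = (exp((r-q)*dt) - d) / (u - d) = 0.471748
Discount per step: exp(-r*dt) = 0.994018
Stock lattice S(k, i) with i counting down-moves:
  k=0: S(0,0) = 112.3000
  k=1: S(1,0) = 134.4475; S(1,1) = 93.8008
  k=2: S(2,0) = 160.9629; S(2,1) = 112.3000; S(2,2) = 78.3491
  k=3: S(3,0) = 192.7076; S(3,1) = 134.4475; S(3,2) = 93.8008; S(3,3) = 65.4426
Terminal payoffs V(N, i) = max(S_T - K, 0):
  V(3,0) = 86.927571; V(3,1) = 28.667510; V(3,2) = 0.000000; V(3,3) = 0.000000
Backward induction: V(k, i) = exp(-r*dt) * [p * V(k+1, i) + (1-p) * V(k+1, i+1)].
  V(2,0) = exp(-r*dt) * [p*86.927571 + (1-p)*28.667510] = 55.815673
  V(2,1) = exp(-r*dt) * [p*28.667510 + (1-p)*0.000000] = 13.442939
  V(2,2) = exp(-r*dt) * [p*0.000000 + (1-p)*0.000000] = 0.000000
  V(1,0) = exp(-r*dt) * [p*55.815673 + (1-p)*13.442939] = 33.232196
  V(1,1) = exp(-r*dt) * [p*13.442939 + (1-p)*0.000000] = 6.303743
  V(0,0) = exp(-r*dt) * [p*33.232196 + (1-p)*6.303743] = 18.893484


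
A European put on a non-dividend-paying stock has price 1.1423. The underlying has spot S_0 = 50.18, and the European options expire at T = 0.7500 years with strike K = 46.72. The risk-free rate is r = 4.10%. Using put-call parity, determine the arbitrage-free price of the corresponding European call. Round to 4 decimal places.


Answer: Call price = 6.0171

Derivation:
Put-call parity: C - P = S_0 * exp(-qT) - K * exp(-rT).
S_0 * exp(-qT) = 50.1800 * 1.00000000 = 50.18000000
K * exp(-rT) = 46.7200 * 0.96971797 = 45.30522366
C = P + S*exp(-qT) - K*exp(-rT)
C = 1.1423 + 50.18000000 - 45.30522366 = 6.0171


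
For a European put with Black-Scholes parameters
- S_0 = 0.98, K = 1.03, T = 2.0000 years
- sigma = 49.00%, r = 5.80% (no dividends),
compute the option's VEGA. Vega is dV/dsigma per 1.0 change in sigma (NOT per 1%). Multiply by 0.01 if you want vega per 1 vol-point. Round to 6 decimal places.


d1 = 0.4420694366; d2 = -0.2508952090
phi(d1) = 0.3618045151; exp(-qT) = 1.0000000000; exp(-rT) = 0.8904752233
Vega = S * exp(-qT) * phi(d1) * sqrt(T) = 0.9800 * 1.0000000000 * 0.3618045151 * 1.4142135624 = 0.501435

Answer: Vega = 0.501435


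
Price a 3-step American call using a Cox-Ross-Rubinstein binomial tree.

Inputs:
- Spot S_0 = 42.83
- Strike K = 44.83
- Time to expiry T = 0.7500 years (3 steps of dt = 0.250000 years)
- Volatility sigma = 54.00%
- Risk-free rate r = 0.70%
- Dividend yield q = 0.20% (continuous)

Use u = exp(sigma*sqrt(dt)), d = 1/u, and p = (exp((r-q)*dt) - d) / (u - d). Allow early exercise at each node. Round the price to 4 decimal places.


dt = T/N = 0.250000
u = exp(sigma*sqrt(dt)) = 1.309964; d = 1/u = 0.763379
p = (exp((r-q)*dt) - d) / (u - d) = 0.435195
Discount per step: exp(-r*dt) = 0.998252
Stock lattice S(k, i) with i counting down-moves:
  k=0: S(0,0) = 42.8300
  k=1: S(1,0) = 56.1058; S(1,1) = 32.6955
  k=2: S(2,0) = 73.4966; S(2,1) = 42.8300; S(2,2) = 24.9591
  k=3: S(3,0) = 96.2779; S(3,1) = 56.1058; S(3,2) = 32.6955; S(3,3) = 19.0533
Terminal payoffs V(N, i) = max(S_T - K, 0):
  V(3,0) = 51.447899; V(3,1) = 11.275777; V(3,2) = 0.000000; V(3,3) = 0.000000
Backward induction: V(k, i) = exp(-r*dt) * [p * V(k+1, i) + (1-p) * V(k+1, i+1)]; then take max(V_cont, immediate exercise) for American.
  V(2,0) = exp(-r*dt) * [p*51.447899 + (1-p)*11.275777] = 28.708219; exercise = 28.666574; V(2,0) = max -> 28.708219
  V(2,1) = exp(-r*dt) * [p*11.275777 + (1-p)*0.000000] = 4.898587; exercise = 0.000000; V(2,1) = max -> 4.898587
  V(2,2) = exp(-r*dt) * [p*0.000000 + (1-p)*0.000000] = 0.000000; exercise = 0.000000; V(2,2) = max -> 0.000000
  V(1,0) = exp(-r*dt) * [p*28.708219 + (1-p)*4.898587] = 15.233748; exercise = 11.275777; V(1,0) = max -> 15.233748
  V(1,1) = exp(-r*dt) * [p*4.898587 + (1-p)*0.000000] = 2.128115; exercise = 0.000000; V(1,1) = max -> 2.128115
  V(0,0) = exp(-r*dt) * [p*15.233748 + (1-p)*2.128115] = 7.817934; exercise = 0.000000; V(0,0) = max -> 7.817934

Answer: Price = V(0,0) = 7.8179


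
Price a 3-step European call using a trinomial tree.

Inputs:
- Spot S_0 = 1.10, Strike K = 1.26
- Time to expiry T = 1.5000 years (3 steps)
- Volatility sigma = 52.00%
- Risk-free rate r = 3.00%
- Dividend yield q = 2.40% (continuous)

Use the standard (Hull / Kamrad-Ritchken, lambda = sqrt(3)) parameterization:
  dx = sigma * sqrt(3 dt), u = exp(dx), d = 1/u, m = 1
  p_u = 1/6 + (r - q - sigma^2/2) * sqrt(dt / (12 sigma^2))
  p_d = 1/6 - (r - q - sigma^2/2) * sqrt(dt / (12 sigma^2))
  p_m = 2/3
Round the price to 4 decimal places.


dt = T/N = 0.500000; dx = sigma*sqrt(3*dt) = 0.636867
u = exp(dx) = 1.890549; d = 1/u = 0.528947
p_u = 0.115950, p_m = 0.666667, p_d = 0.217384
Discount per step: exp(-r*dt) = 0.985112
Stock lattice S(k, j) with j the centered position index:
  k=0: S(0,+0) = 1.1000
  k=1: S(1,-1) = 0.5818; S(1,+0) = 1.1000; S(1,+1) = 2.0796
  k=2: S(2,-2) = 0.3078; S(2,-1) = 0.5818; S(2,+0) = 1.1000; S(2,+1) = 2.0796; S(2,+2) = 3.9316
  k=3: S(3,-3) = 0.1628; S(3,-2) = 0.3078; S(3,-1) = 0.5818; S(3,+0) = 1.1000; S(3,+1) = 2.0796; S(3,+2) = 3.9316; S(3,+3) = 7.4329
Terminal payoffs V(N, j) = max(S_T - K, 0):
  V(3,-3) = 0.000000; V(3,-2) = 0.000000; V(3,-1) = 0.000000; V(3,+0) = 0.000000; V(3,+1) = 0.819604; V(3,+2) = 2.671594; V(3,+3) = 6.172871
Backward induction: V(k, j) = exp(-r*dt) * [p_u * V(k+1, j+1) + p_m * V(k+1, j) + p_d * V(k+1, j-1)]
  V(2,-2) = exp(-r*dt) * [p_u*0.000000 + p_m*0.000000 + p_d*0.000000] = 0.000000
  V(2,-1) = exp(-r*dt) * [p_u*0.000000 + p_m*0.000000 + p_d*0.000000] = 0.000000
  V(2,+0) = exp(-r*dt) * [p_u*0.819604 + p_m*0.000000 + p_d*0.000000] = 0.093618
  V(2,+1) = exp(-r*dt) * [p_u*2.671594 + p_m*0.819604 + p_d*0.000000] = 0.843426
  V(2,+2) = exp(-r*dt) * [p_u*6.172871 + p_m*2.671594 + p_d*0.819604] = 2.635148
  V(1,-1) = exp(-r*dt) * [p_u*0.093618 + p_m*0.000000 + p_d*0.000000] = 0.010693
  V(1,+0) = exp(-r*dt) * [p_u*0.843426 + p_m*0.093618 + p_d*0.000000] = 0.157822
  V(1,+1) = exp(-r*dt) * [p_u*2.635148 + p_m*0.843426 + p_d*0.093618] = 0.874957
  V(0,+0) = exp(-r*dt) * [p_u*0.874957 + p_m*0.157822 + p_d*0.010693] = 0.205879

Answer: Price = V(0,0) = 0.2059


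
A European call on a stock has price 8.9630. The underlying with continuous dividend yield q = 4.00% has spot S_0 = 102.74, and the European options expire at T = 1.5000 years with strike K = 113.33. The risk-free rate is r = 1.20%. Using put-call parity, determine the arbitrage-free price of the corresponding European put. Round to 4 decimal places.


Put-call parity: C - P = S_0 * exp(-qT) - K * exp(-rT).
S_0 * exp(-qT) = 102.7400 * 0.94176453 = 96.75688818
K * exp(-rT) = 113.3300 * 0.98216103 = 111.30830980
P = C - S*exp(-qT) + K*exp(-rT)
P = 8.9630 - 96.75688818 + 111.30830980 = 23.5144

Answer: Put price = 23.5144


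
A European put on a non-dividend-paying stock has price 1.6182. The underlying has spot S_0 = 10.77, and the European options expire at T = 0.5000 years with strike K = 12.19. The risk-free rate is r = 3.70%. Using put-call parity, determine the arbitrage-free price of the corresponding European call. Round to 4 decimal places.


Put-call parity: C - P = S_0 * exp(-qT) - K * exp(-rT).
S_0 * exp(-qT) = 10.7700 * 1.00000000 = 10.77000000
K * exp(-rT) = 12.1900 * 0.98167007 = 11.96655821
C = P + S*exp(-qT) - K*exp(-rT)
C = 1.6182 + 10.77000000 - 11.96655821 = 0.4216

Answer: Call price = 0.4216


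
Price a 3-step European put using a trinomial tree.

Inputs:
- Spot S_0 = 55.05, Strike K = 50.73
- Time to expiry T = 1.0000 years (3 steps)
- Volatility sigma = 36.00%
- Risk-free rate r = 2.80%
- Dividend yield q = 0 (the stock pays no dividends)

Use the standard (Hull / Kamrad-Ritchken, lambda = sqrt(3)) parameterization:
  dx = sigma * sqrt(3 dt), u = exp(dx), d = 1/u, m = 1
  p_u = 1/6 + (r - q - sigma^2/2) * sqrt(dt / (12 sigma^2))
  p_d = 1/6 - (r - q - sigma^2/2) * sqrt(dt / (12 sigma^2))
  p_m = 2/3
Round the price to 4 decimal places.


dt = T/N = 0.333333; dx = sigma*sqrt(3*dt) = 0.360000
u = exp(dx) = 1.433329; d = 1/u = 0.697676
p_u = 0.149630, p_m = 0.666667, p_d = 0.183704
Discount per step: exp(-r*dt) = 0.990710
Stock lattice S(k, j) with j the centered position index:
  k=0: S(0,+0) = 55.0500
  k=1: S(1,-1) = 38.4071; S(1,+0) = 55.0500; S(1,+1) = 78.9048
  k=2: S(2,-2) = 26.7957; S(2,-1) = 38.4071; S(2,+0) = 55.0500; S(2,+1) = 78.9048; S(2,+2) = 113.0965
  k=3: S(3,-3) = 18.6947; S(3,-2) = 26.7957; S(3,-1) = 38.4071; S(3,+0) = 55.0500; S(3,+1) = 78.9048; S(3,+2) = 113.0965; S(3,+3) = 162.1046
Terminal payoffs V(N, j) = max(K - S_T, 0):
  V(3,-3) = 32.035266; V(3,-2) = 23.934288; V(3,-1) = 12.322918; V(3,+0) = 0.000000; V(3,+1) = 0.000000; V(3,+2) = 0.000000; V(3,+3) = 0.000000
Backward induction: V(k, j) = exp(-r*dt) * [p_u * V(k+1, j+1) + p_m * V(k+1, j) + p_d * V(k+1, j-1)]
  V(2,-2) = exp(-r*dt) * [p_u*12.322918 + p_m*23.934288 + p_d*32.035266] = 23.465031
  V(2,-1) = exp(-r*dt) * [p_u*0.000000 + p_m*12.322918 + p_d*23.934288] = 12.494931
  V(2,+0) = exp(-r*dt) * [p_u*0.000000 + p_m*0.000000 + p_d*12.322918] = 2.242736
  V(2,+1) = exp(-r*dt) * [p_u*0.000000 + p_m*0.000000 + p_d*0.000000] = 0.000000
  V(2,+2) = exp(-r*dt) * [p_u*0.000000 + p_m*0.000000 + p_d*0.000000] = 0.000000
  V(1,-1) = exp(-r*dt) * [p_u*2.242736 + p_m*12.494931 + p_d*23.465031] = 12.855599
  V(1,+0) = exp(-r*dt) * [p_u*0.000000 + p_m*2.242736 + p_d*12.494931] = 3.755308
  V(1,+1) = exp(-r*dt) * [p_u*0.000000 + p_m*0.000000 + p_d*2.242736] = 0.408171
  V(0,+0) = exp(-r*dt) * [p_u*0.408171 + p_m*3.755308 + p_d*12.855599] = 4.880470

Answer: Price = V(0,0) = 4.8805


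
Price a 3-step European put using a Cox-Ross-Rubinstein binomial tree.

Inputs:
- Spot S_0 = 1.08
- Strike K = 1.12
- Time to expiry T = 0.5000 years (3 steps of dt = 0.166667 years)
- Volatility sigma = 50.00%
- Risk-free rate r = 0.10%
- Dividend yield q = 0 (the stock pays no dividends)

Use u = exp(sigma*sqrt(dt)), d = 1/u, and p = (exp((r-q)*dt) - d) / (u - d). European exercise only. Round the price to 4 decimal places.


Answer: Price = V(0,0) = 0.1869

Derivation:
dt = T/N = 0.166667
u = exp(sigma*sqrt(dt)) = 1.226450; d = 1/u = 0.815361
p = (exp((r-q)*dt) - d) / (u - d) = 0.449551
Discount per step: exp(-r*dt) = 0.999833
Stock lattice S(k, i) with i counting down-moves:
  k=0: S(0,0) = 1.0800
  k=1: S(1,0) = 1.3246; S(1,1) = 0.8806
  k=2: S(2,0) = 1.6245; S(2,1) = 1.0800; S(2,2) = 0.7180
  k=3: S(3,0) = 1.9924; S(3,1) = 1.3246; S(3,2) = 0.8806; S(3,3) = 0.5854
Terminal payoffs V(N, i) = max(K - S_T, 0):
  V(3,0) = 0.000000; V(3,1) = 0.000000; V(3,2) = 0.239410; V(3,3) = 0.534572
Backward induction: V(k, i) = exp(-r*dt) * [p * V(k+1, i) + (1-p) * V(k+1, i+1)].
  V(2,0) = exp(-r*dt) * [p*0.000000 + (1-p)*0.000000] = 0.000000
  V(2,1) = exp(-r*dt) * [p*0.000000 + (1-p)*0.239410] = 0.131761
  V(2,2) = exp(-r*dt) * [p*0.239410 + (1-p)*0.534572] = 0.401814
  V(1,0) = exp(-r*dt) * [p*0.000000 + (1-p)*0.131761] = 0.072516
  V(1,1) = exp(-r*dt) * [p*0.131761 + (1-p)*0.401814] = 0.280365
  V(0,0) = exp(-r*dt) * [p*0.072516 + (1-p)*0.280365] = 0.186895


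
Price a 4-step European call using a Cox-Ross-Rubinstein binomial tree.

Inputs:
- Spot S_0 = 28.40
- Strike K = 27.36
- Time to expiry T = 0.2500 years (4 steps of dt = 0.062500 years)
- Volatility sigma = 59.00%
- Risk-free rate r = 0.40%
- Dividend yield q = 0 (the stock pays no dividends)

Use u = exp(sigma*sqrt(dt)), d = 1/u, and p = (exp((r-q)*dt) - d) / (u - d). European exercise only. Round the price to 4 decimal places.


Answer: Price = V(0,0) = 3.7994

Derivation:
dt = T/N = 0.062500
u = exp(sigma*sqrt(dt)) = 1.158933; d = 1/u = 0.862862
p = (exp((r-q)*dt) - d) / (u - d) = 0.464036
Discount per step: exp(-r*dt) = 0.999750
Stock lattice S(k, i) with i counting down-moves:
  k=0: S(0,0) = 28.4000
  k=1: S(1,0) = 32.9137; S(1,1) = 24.5053
  k=2: S(2,0) = 38.1448; S(2,1) = 28.4000; S(2,2) = 21.1447
  k=3: S(3,0) = 44.2073; S(3,1) = 32.9137; S(3,2) = 24.5053; S(3,3) = 18.2450
  k=4: S(4,0) = 51.2333; S(4,1) = 38.1448; S(4,2) = 28.4000; S(4,3) = 21.1447; S(4,4) = 15.7429
Terminal payoffs V(N, i) = max(S_T - K, 0):
  V(4,0) = 23.873271; V(4,1) = 10.784789; V(4,2) = 1.040000; V(4,3) = 0.000000; V(4,4) = 0.000000
Backward induction: V(k, i) = exp(-r*dt) * [p * V(k+1, i) + (1-p) * V(k+1, i+1)].
  V(3,0) = exp(-r*dt) * [p*23.873271 + (1-p)*10.784789] = 16.854104
  V(3,1) = exp(-r*dt) * [p*10.784789 + (1-p)*1.040000] = 5.560544
  V(3,2) = exp(-r*dt) * [p*1.040000 + (1-p)*0.000000] = 0.482477
  V(3,3) = exp(-r*dt) * [p*0.000000 + (1-p)*0.000000] = 0.000000
  V(2,0) = exp(-r*dt) * [p*16.854104 + (1-p)*5.560544] = 10.798465
  V(2,1) = exp(-r*dt) * [p*5.560544 + (1-p)*0.482477] = 2.838175
  V(2,2) = exp(-r*dt) * [p*0.482477 + (1-p)*0.000000] = 0.223831
  V(1,0) = exp(-r*dt) * [p*10.798465 + (1-p)*2.838175] = 6.530405
  V(1,1) = exp(-r*dt) * [p*2.838175 + (1-p)*0.223831] = 1.436622
  V(0,0) = exp(-r*dt) * [p*6.530405 + (1-p)*1.436622] = 3.799372


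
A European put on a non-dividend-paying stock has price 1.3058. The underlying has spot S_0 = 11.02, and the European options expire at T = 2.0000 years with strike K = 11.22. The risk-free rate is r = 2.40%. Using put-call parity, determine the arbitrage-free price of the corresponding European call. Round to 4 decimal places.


Answer: Call price = 1.6316

Derivation:
Put-call parity: C - P = S_0 * exp(-qT) - K * exp(-rT).
S_0 * exp(-qT) = 11.0200 * 1.00000000 = 11.02000000
K * exp(-rT) = 11.2200 * 0.95313379 = 10.69416109
C = P + S*exp(-qT) - K*exp(-rT)
C = 1.3058 + 11.02000000 - 10.69416109 = 1.6316


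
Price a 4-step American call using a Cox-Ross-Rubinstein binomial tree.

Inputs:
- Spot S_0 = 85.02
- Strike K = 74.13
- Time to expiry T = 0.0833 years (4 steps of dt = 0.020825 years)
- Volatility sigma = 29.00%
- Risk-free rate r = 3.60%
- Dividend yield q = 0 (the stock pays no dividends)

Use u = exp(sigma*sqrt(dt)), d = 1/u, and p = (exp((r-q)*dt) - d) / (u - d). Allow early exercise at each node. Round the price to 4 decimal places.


Answer: Price = V(0,0) = 11.2516

Derivation:
dt = T/N = 0.020825
u = exp(sigma*sqrt(dt)) = 1.042738; d = 1/u = 0.959014
p = (exp((r-q)*dt) - d) / (u - d) = 0.498497
Discount per step: exp(-r*dt) = 0.999251
Stock lattice S(k, i) with i counting down-moves:
  k=0: S(0,0) = 85.0200
  k=1: S(1,0) = 88.6535; S(1,1) = 81.5354
  k=2: S(2,0) = 92.4424; S(2,1) = 85.0200; S(2,2) = 78.1936
  k=3: S(3,0) = 96.3931; S(3,1) = 88.6535; S(3,2) = 81.5354; S(3,3) = 74.9887
  k=4: S(4,0) = 100.5128; S(4,1) = 92.4424; S(4,2) = 85.0200; S(4,3) = 78.1936; S(4,4) = 71.9153
Terminal payoffs V(N, i) = max(S_T - K, 0):
  V(4,0) = 26.382753; V(4,1) = 18.312383; V(4,2) = 10.890000; V(4,3) = 4.063575; V(4,4) = 0.000000
Backward induction: V(k, i) = exp(-r*dt) * [p * V(k+1, i) + (1-p) * V(k+1, i+1)]; then take max(V_cont, immediate exercise) for American.
  V(3,0) = exp(-r*dt) * [p*26.382753 + (1-p)*18.312383] = 22.318699; exercise = 22.263145; V(3,0) = max -> 22.318699
  V(3,1) = exp(-r*dt) * [p*18.312383 + (1-p)*10.890000] = 14.579102; exercise = 14.523547; V(3,1) = max -> 14.579102
  V(3,2) = exp(-r*dt) * [p*10.890000 + (1-p)*4.063575] = 7.460932; exercise = 7.405377; V(3,2) = max -> 7.460932
  V(3,3) = exp(-r*dt) * [p*4.063575 + (1-p)*0.000000] = 2.024162; exercise = 0.858739; V(3,3) = max -> 2.024162
  V(2,0) = exp(-r*dt) * [p*22.318699 + (1-p)*14.579102] = 18.423451; exercise = 18.312383; V(2,0) = max -> 18.423451
  V(2,1) = exp(-r*dt) * [p*14.579102 + (1-p)*7.460932] = 11.001067; exercise = 10.890000; V(2,1) = max -> 11.001067
  V(2,2) = exp(-r*dt) * [p*7.460932 + (1-p)*2.024162] = 4.730827; exercise = 4.063575; V(2,2) = max -> 4.730827
  V(1,0) = exp(-r*dt) * [p*18.423451 + (1-p)*11.001067] = 14.690086; exercise = 14.523547; V(1,0) = max -> 14.690086
  V(1,1) = exp(-r*dt) * [p*11.001067 + (1-p)*4.730827] = 7.850635; exercise = 7.405377; V(1,1) = max -> 7.850635
  V(0,0) = exp(-r*dt) * [p*14.690086 + (1-p)*7.850635] = 11.251642; exercise = 10.890000; V(0,0) = max -> 11.251642


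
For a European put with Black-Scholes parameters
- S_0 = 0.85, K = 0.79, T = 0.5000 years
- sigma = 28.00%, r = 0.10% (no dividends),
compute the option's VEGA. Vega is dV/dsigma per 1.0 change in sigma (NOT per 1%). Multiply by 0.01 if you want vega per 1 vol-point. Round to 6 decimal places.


d1 = 0.4712533549; d2 = 0.2732634562
phi(d1) = 0.3570146736; exp(-qT) = 1.0000000000; exp(-rT) = 0.9995001250
Vega = S * exp(-qT) * phi(d1) * sqrt(T) = 0.8500 * 1.0000000000 * 0.3570146736 * 0.7071067812 = 0.214580

Answer: Vega = 0.214580


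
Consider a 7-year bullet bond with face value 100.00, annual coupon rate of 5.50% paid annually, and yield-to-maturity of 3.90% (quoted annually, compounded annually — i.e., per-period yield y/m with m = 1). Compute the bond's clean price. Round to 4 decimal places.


Answer: Price = 109.6389

Derivation:
Coupon per period c = face * coupon_rate / m = 5.500000
Periods per year m = 1; per-period yield y/m = 0.039000
Number of cashflows N = 7
Cashflows (t years, CF_t, discount factor 1/(1+y/m)^(m*t), PV):
  t = 1.0000: CF_t = 5.500000, DF = 0.962464, PV = 5.293551
  t = 2.0000: CF_t = 5.500000, DF = 0.926337, PV = 5.094852
  t = 3.0000: CF_t = 5.500000, DF = 0.891566, PV = 4.903611
  t = 4.0000: CF_t = 5.500000, DF = 0.858100, PV = 4.719549
  t = 5.0000: CF_t = 5.500000, DF = 0.825890, PV = 4.542396
  t = 6.0000: CF_t = 5.500000, DF = 0.794889, PV = 4.371892
  t = 7.0000: CF_t = 105.500000, DF = 0.765052, PV = 80.713025
Price P = sum_t PV_t = 109.638877


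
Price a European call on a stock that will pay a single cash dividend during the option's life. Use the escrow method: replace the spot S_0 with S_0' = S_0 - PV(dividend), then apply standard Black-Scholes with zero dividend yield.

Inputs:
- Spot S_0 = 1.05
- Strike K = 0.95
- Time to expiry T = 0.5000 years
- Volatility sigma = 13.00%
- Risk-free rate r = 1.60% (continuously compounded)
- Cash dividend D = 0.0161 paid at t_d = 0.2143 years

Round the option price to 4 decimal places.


PV(D) = D * exp(-r * t_d) = 0.0161 * 0.99657707 = 0.01604489
S_0' = S_0 - PV(D) = 1.0500 - 0.01604489 = 1.03395511
d1 = (ln(S_0'/K) + (r + sigma^2/2)*T) / (sigma*sqrt(T)) = 1.05423806
d2 = d1 - sigma*sqrt(T) = 0.96231418
exp(-rT) = 0.99203191
N(d1) = 0.85411303; N(d2) = 0.83205410
C = S_0' * N(d1) - K * exp(-rT) * N(d2) = 1.03395511 * 0.85411303 - 0.9500 * 0.99203191 * 0.83205410 = 0.0990

Answer: Price = 0.0990


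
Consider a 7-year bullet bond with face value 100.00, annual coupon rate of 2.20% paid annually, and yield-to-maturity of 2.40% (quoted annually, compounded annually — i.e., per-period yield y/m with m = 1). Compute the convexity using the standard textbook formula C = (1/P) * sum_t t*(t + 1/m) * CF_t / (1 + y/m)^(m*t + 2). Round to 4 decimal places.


Answer: Convexity = 48.9562

Derivation:
Coupon per period c = face * coupon_rate / m = 2.200000
Periods per year m = 1; per-period yield y/m = 0.024000
Number of cashflows N = 7
Cashflows (t years, CF_t, discount factor 1/(1+y/m)^(m*t), PV):
  t = 1.0000: CF_t = 2.200000, DF = 0.976562, PV = 2.148437
  t = 2.0000: CF_t = 2.200000, DF = 0.953674, PV = 2.098083
  t = 3.0000: CF_t = 2.200000, DF = 0.931323, PV = 2.048910
  t = 4.0000: CF_t = 2.200000, DF = 0.909495, PV = 2.000888
  t = 5.0000: CF_t = 2.200000, DF = 0.888178, PV = 1.953993
  t = 6.0000: CF_t = 2.200000, DF = 0.867362, PV = 1.908196
  t = 7.0000: CF_t = 102.200000, DF = 0.847033, PV = 86.566767
Price P = sum_t PV_t = 98.725275
Convexity numerator sum_t t*(t + 1/m) * CF_t / (1+y/m)^(m*t + 2):
  t = 1.0000: term = 4.097819
  t = 2.0000: term = 12.005330
  t = 3.0000: term = 23.447910
  t = 4.0000: term = 38.163916
  t = 5.0000: term = 55.904175
  t = 6.0000: term = 76.431489
  t = 7.0000: term = 4623.164142
Convexity = (1/P) * sum = 4833.214782 / 98.725275 = 48.956205


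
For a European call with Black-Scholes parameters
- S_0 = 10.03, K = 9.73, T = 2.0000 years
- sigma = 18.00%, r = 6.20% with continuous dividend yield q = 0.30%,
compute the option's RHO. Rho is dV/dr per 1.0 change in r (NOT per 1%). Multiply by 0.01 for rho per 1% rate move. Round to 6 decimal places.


d1 = 0.7101186859; d2 = 0.4555602447
phi(d1) = 0.3100341559; exp(-qT) = 0.9940179641; exp(-rT) = 0.8833798409
N(d2) = 0.6756468817
Rho = K*T*exp(-rT)*N(d2) = 9.7300 * 2.0000 * 0.8833798409 * 0.6756468817 = 11.614756

Answer: Rho = 11.614756


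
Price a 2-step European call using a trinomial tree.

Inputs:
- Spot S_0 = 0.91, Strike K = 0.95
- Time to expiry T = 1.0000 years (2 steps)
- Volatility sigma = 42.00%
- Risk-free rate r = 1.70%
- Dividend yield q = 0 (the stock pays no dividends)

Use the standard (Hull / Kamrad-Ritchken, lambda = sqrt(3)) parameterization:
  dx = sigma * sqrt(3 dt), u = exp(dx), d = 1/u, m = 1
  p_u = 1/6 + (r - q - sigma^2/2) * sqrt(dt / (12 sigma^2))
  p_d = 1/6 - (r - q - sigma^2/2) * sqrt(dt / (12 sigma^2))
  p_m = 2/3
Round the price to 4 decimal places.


Answer: Price = V(0,0) = 0.1264

Derivation:
dt = T/N = 0.500000; dx = sigma*sqrt(3*dt) = 0.514393
u = exp(dx) = 1.672623; d = 1/u = 0.597863
p_u = 0.132063, p_m = 0.666667, p_d = 0.201271
Discount per step: exp(-r*dt) = 0.991536
Stock lattice S(k, j) with j the centered position index:
  k=0: S(0,+0) = 0.9100
  k=1: S(1,-1) = 0.5441; S(1,+0) = 0.9100; S(1,+1) = 1.5221
  k=2: S(2,-2) = 0.3253; S(2,-1) = 0.5441; S(2,+0) = 0.9100; S(2,+1) = 1.5221; S(2,+2) = 2.5459
Terminal payoffs V(N, j) = max(S_T - K, 0):
  V(2,-2) = 0.000000; V(2,-1) = 0.000000; V(2,+0) = 0.000000; V(2,+1) = 0.572087; V(2,+2) = 1.595877
Backward induction: V(k, j) = exp(-r*dt) * [p_u * V(k+1, j+1) + p_m * V(k+1, j) + p_d * V(k+1, j-1)]
  V(1,-1) = exp(-r*dt) * [p_u*0.000000 + p_m*0.000000 + p_d*0.000000] = 0.000000
  V(1,+0) = exp(-r*dt) * [p_u*0.572087 + p_m*0.000000 + p_d*0.000000] = 0.074912
  V(1,+1) = exp(-r*dt) * [p_u*1.595877 + p_m*0.572087 + p_d*0.000000] = 0.587135
  V(0,+0) = exp(-r*dt) * [p_u*0.587135 + p_m*0.074912 + p_d*0.000000] = 0.126401


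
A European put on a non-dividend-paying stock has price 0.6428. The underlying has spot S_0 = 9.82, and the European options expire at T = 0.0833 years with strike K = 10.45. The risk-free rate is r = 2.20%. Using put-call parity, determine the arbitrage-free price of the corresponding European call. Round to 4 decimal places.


Answer: Call price = 0.0319

Derivation:
Put-call parity: C - P = S_0 * exp(-qT) - K * exp(-rT).
S_0 * exp(-qT) = 9.8200 * 1.00000000 = 9.82000000
K * exp(-rT) = 10.4500 * 0.99816908 = 10.43086687
C = P + S*exp(-qT) - K*exp(-rT)
C = 0.6428 + 9.82000000 - 10.43086687 = 0.0319


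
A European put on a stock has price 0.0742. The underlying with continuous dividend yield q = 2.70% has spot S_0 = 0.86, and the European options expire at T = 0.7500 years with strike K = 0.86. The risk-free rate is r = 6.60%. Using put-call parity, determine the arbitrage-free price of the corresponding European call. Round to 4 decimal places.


Put-call parity: C - P = S_0 * exp(-qT) - K * exp(-rT).
S_0 * exp(-qT) = 0.8600 * 0.97995365 = 0.84276014
K * exp(-rT) = 0.8600 * 0.95170516 = 0.81846644
C = P + S*exp(-qT) - K*exp(-rT)
C = 0.0742 + 0.84276014 - 0.81846644 = 0.0985

Answer: Call price = 0.0985


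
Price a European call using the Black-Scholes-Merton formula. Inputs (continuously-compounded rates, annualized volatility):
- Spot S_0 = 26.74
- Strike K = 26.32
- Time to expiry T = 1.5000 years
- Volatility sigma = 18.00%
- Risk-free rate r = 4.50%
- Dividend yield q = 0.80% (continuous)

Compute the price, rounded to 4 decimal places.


d1 = (ln(S/K) + (r - q + 0.5*sigma^2) * T) / (sigma * sqrt(T)) = 0.43379314
d2 = d1 - sigma * sqrt(T) = 0.21333906
exp(-rT) = 0.93472772; exp(-qT) = 0.98807171
C = S_0 * exp(-qT) * N(d1) - K * exp(-rT) * N(d2)
N(d1) = 0.66778067; N(d2) = 0.58446874
C = 26.7400 * 0.98807171 * 0.66778067 - 26.3200 * 0.93472772 * 0.58446874 = 3.2643

Answer: Price = 3.2643


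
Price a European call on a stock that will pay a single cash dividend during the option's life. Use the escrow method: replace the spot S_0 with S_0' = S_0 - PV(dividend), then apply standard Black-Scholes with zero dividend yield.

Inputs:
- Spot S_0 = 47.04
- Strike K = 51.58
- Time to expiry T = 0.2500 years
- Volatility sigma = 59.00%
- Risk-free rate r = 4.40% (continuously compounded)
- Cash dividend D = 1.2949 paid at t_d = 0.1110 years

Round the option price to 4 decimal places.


PV(D) = D * exp(-r * t_d) = 1.2949 * 0.99512791 = 1.28859113
S_0' = S_0 - PV(D) = 47.0400 - 1.28859113 = 45.75140887
d1 = (ln(S_0'/K) + (r + sigma^2/2)*T) / (sigma*sqrt(T)) = -0.22169123
d2 = d1 - sigma*sqrt(T) = -0.51669123
exp(-rT) = 0.98906028
N(d1) = 0.41227713; N(d2) = 0.30268586
C = S_0' * N(d1) - K * exp(-rT) * N(d2) = 45.75140887 * 0.41227713 - 51.5800 * 0.98906028 * 0.30268586 = 3.4205

Answer: Price = 3.4205


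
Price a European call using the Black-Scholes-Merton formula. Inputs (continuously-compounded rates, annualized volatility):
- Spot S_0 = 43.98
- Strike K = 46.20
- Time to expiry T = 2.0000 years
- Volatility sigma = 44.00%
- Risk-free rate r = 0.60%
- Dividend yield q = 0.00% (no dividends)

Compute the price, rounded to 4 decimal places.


d1 = (ln(S/K) + (r - q + 0.5*sigma^2) * T) / (sigma * sqrt(T)) = 0.25127230
d2 = d1 - sigma * sqrt(T) = -0.37098167
exp(-rT) = 0.98807171; exp(-qT) = 1.00000000
C = S_0 * exp(-qT) * N(d1) - K * exp(-rT) * N(d2)
N(d1) = 0.59919821; N(d2) = 0.35532559
C = 43.9800 * 1.00000000 * 0.59919821 - 46.2000 * 0.98807171 * 0.35532559 = 10.1325

Answer: Price = 10.1325


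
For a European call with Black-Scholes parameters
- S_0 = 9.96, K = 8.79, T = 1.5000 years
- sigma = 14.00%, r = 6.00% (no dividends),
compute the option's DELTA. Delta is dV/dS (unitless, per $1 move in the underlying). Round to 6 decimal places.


Answer: Delta = 0.909783

Derivation:
d1 = 1.3394180830; d2 = 1.1679538010
phi(d1) = 0.1626818325; exp(-qT) = 1.0000000000; exp(-rT) = 0.9139311853
N(d1) = 0.9097826971
Delta = exp(-qT) * N(d1) = 1.0000000000 * 0.9097826971 = 0.909783


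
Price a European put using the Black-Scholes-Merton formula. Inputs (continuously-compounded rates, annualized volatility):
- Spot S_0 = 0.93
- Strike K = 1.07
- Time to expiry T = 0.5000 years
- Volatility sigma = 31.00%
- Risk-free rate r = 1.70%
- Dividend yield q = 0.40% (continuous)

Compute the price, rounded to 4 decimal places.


Answer: Price = 0.1688

Derivation:
d1 = (ln(S/K) + (r - q + 0.5*sigma^2) * T) / (sigma * sqrt(T)) = -0.50046893
d2 = d1 - sigma * sqrt(T) = -0.71967203
exp(-rT) = 0.99153602; exp(-qT) = 0.99800200
P = K * exp(-rT) * N(-d2) - S_0 * exp(-qT) * N(-d1)
N(-d1) = 0.69162753; N(-d2) = 0.76413652
P = 1.0700 * 0.99153602 * 0.76413652 - 0.9300 * 0.99800200 * 0.69162753 = 0.1688


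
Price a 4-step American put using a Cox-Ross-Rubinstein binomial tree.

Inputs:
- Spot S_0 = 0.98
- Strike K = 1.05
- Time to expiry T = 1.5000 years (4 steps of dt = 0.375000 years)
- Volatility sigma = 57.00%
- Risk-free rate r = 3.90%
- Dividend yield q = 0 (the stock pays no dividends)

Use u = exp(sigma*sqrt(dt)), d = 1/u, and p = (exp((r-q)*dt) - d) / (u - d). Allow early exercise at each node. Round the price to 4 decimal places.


dt = T/N = 0.375000
u = exp(sigma*sqrt(dt)) = 1.417723; d = 1/u = 0.705356
p = (exp((r-q)*dt) - d) / (u - d) = 0.434293
Discount per step: exp(-r*dt) = 0.985481
Stock lattice S(k, i) with i counting down-moves:
  k=0: S(0,0) = 0.9800
  k=1: S(1,0) = 1.3894; S(1,1) = 0.6912
  k=2: S(2,0) = 1.9697; S(2,1) = 0.9800; S(2,2) = 0.4876
  k=3: S(3,0) = 2.7925; S(3,1) = 1.3894; S(3,2) = 0.6912; S(3,3) = 0.3439
  k=4: S(4,0) = 3.9591; S(4,1) = 1.9697; S(4,2) = 0.9800; S(4,3) = 0.4876; S(4,4) = 0.2426
Terminal payoffs V(N, i) = max(K - S_T, 0):
  V(4,0) = 0.000000; V(4,1) = 0.000000; V(4,2) = 0.070000; V(4,3) = 0.562423; V(4,4) = 0.807417
Backward induction: V(k, i) = exp(-r*dt) * [p * V(k+1, i) + (1-p) * V(k+1, i+1)]; then take max(V_cont, immediate exercise) for American.
  V(3,0) = exp(-r*dt) * [p*0.000000 + (1-p)*0.000000] = 0.000000; exercise = 0.000000; V(3,0) = max -> 0.000000
  V(3,1) = exp(-r*dt) * [p*0.000000 + (1-p)*0.070000] = 0.039025; exercise = 0.000000; V(3,1) = max -> 0.039025
  V(3,2) = exp(-r*dt) * [p*0.070000 + (1-p)*0.562423] = 0.343506; exercise = 0.358751; V(3,2) = max -> 0.358751
  V(3,3) = exp(-r*dt) * [p*0.562423 + (1-p)*0.807417] = 0.690840; exercise = 0.706085; V(3,3) = max -> 0.706085
  V(2,0) = exp(-r*dt) * [p*0.000000 + (1-p)*0.039025] = 0.021756; exercise = 0.000000; V(2,0) = max -> 0.021756
  V(2,1) = exp(-r*dt) * [p*0.039025 + (1-p)*0.358751] = 0.216703; exercise = 0.070000; V(2,1) = max -> 0.216703
  V(2,2) = exp(-r*dt) * [p*0.358751 + (1-p)*0.706085] = 0.547179; exercise = 0.562423; V(2,2) = max -> 0.562423
  V(1,0) = exp(-r*dt) * [p*0.021756 + (1-p)*0.216703] = 0.130122; exercise = 0.000000; V(1,0) = max -> 0.130122
  V(1,1) = exp(-r*dt) * [p*0.216703 + (1-p)*0.562423] = 0.406294; exercise = 0.358751; V(1,1) = max -> 0.406294
  V(0,0) = exp(-r*dt) * [p*0.130122 + (1-p)*0.406294] = 0.282197; exercise = 0.070000; V(0,0) = max -> 0.282197

Answer: Price = V(0,0) = 0.2822


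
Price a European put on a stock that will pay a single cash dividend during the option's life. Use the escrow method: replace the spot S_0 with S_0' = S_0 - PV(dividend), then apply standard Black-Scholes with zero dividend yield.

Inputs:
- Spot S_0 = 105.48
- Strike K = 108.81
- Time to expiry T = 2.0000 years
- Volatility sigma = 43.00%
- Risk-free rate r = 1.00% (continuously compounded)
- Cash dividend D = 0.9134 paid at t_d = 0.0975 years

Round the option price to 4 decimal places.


PV(D) = D * exp(-r * t_d) = 0.9134 * 0.99902548 = 0.91250987
S_0' = S_0 - PV(D) = 105.4800 - 0.91250987 = 104.56749013
d1 = (ln(S_0'/K) + (r + sigma^2/2)*T) / (sigma*sqrt(T)) = 0.27154456
d2 = d1 - sigma*sqrt(T) = -0.33656727
exp(-rT) = 0.98019867
N(-d1) = 0.39298612; N(-d2) = 0.63177843
P = K * exp(-rT) * N(-d2) - S_0' * N(-d1) = 108.8100 * 0.98019867 * 0.63177843 - 104.56749013 * 0.39298612 = 26.2890

Answer: Price = 26.2890


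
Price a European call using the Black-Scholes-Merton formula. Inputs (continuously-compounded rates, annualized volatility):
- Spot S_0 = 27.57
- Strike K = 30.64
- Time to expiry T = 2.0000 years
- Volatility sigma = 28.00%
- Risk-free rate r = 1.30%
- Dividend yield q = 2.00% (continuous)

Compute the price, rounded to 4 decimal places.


Answer: Price = 2.9363

Derivation:
d1 = (ln(S/K) + (r - q + 0.5*sigma^2) * T) / (sigma * sqrt(T)) = -0.10399046
d2 = d1 - sigma * sqrt(T) = -0.49997025
exp(-rT) = 0.97433509; exp(-qT) = 0.96078944
C = S_0 * exp(-qT) * N(d1) - K * exp(-rT) * N(d2)
N(d1) = 0.45858846; N(d2) = 0.30854801
C = 27.5700 * 0.96078944 * 0.45858846 - 30.6400 * 0.97433509 * 0.30854801 = 2.9363


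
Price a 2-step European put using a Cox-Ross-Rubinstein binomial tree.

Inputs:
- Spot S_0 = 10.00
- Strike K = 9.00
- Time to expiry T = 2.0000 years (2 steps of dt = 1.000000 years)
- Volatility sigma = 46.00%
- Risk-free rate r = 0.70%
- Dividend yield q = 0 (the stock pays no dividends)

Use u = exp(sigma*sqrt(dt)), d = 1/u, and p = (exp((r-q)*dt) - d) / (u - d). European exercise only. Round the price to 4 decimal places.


dt = T/N = 1.000000
u = exp(sigma*sqrt(dt)) = 1.584074; d = 1/u = 0.631284
p = (exp((r-q)*dt) - d) / (u - d) = 0.394358
Discount per step: exp(-r*dt) = 0.993024
Stock lattice S(k, i) with i counting down-moves:
  k=0: S(0,0) = 10.0000
  k=1: S(1,0) = 15.8407; S(1,1) = 6.3128
  k=2: S(2,0) = 25.0929; S(2,1) = 10.0000; S(2,2) = 3.9852
Terminal payoffs V(N, i) = max(K - S_T, 0):
  V(2,0) = 0.000000; V(2,1) = 0.000000; V(2,2) = 5.014810
Backward induction: V(k, i) = exp(-r*dt) * [p * V(k+1, i) + (1-p) * V(k+1, i+1)].
  V(1,0) = exp(-r*dt) * [p*0.000000 + (1-p)*0.000000] = 0.000000
  V(1,1) = exp(-r*dt) * [p*0.000000 + (1-p)*5.014810] = 3.015991
  V(0,0) = exp(-r*dt) * [p*0.000000 + (1-p)*3.015991] = 1.813868

Answer: Price = V(0,0) = 1.8139


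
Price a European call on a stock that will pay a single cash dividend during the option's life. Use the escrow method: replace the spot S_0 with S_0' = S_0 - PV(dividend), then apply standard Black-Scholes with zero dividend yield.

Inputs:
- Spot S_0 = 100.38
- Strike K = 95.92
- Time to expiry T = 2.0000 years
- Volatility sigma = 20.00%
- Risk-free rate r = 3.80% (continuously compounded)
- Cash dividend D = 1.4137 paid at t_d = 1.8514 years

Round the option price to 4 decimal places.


Answer: Price = 16.4090

Derivation:
PV(D) = D * exp(-r * t_d) = 1.4137 * 0.93206456 = 1.31765966
S_0' = S_0 - PV(D) = 100.3800 - 1.31765966 = 99.06234034
d1 = (ln(S_0'/K) + (r + sigma^2/2)*T) / (sigma*sqrt(T)) = 0.52408931
d2 = d1 - sigma*sqrt(T) = 0.24124660
exp(-rT) = 0.92681621
N(d1) = 0.69989179; N(d2) = 0.59531800
C = S_0' * N(d1) - K * exp(-rT) * N(d2) = 99.06234034 * 0.69989179 - 95.9200 * 0.92681621 * 0.59531800 = 16.4090


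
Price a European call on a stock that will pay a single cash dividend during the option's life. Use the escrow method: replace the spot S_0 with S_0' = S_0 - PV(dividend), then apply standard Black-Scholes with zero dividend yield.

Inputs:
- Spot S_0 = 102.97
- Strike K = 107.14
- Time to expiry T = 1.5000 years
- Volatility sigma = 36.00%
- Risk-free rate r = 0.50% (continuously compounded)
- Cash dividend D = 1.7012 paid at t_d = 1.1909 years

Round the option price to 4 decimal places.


PV(D) = D * exp(-r * t_d) = 1.7012 * 0.99406319 = 1.69110030
S_0' = S_0 - PV(D) = 102.9700 - 1.69110030 = 101.27889970
d1 = (ln(S_0'/K) + (r + sigma^2/2)*T) / (sigma*sqrt(T)) = 0.10986802
d2 = d1 - sigma*sqrt(T) = -0.33104014
exp(-rT) = 0.99252805
N(d1) = 0.54374298; N(d2) = 0.37030708
C = S_0' * N(d1) - K * exp(-rT) * N(d2) = 101.27889970 * 0.54374298 - 107.1400 * 0.99252805 * 0.37030708 = 15.6914

Answer: Price = 15.6914


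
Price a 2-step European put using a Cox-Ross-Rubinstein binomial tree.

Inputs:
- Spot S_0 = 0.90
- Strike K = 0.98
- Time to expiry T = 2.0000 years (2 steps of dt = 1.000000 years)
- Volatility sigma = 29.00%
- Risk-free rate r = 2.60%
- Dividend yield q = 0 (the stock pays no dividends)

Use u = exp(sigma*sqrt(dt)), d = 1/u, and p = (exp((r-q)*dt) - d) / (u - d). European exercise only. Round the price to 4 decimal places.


Answer: Price = V(0,0) = 0.1635

Derivation:
dt = T/N = 1.000000
u = exp(sigma*sqrt(dt)) = 1.336427; d = 1/u = 0.748264
p = (exp((r-q)*dt) - d) / (u - d) = 0.472789
Discount per step: exp(-r*dt) = 0.974335
Stock lattice S(k, i) with i counting down-moves:
  k=0: S(0,0) = 0.9000
  k=1: S(1,0) = 1.2028; S(1,1) = 0.6734
  k=2: S(2,0) = 1.6074; S(2,1) = 0.9000; S(2,2) = 0.5039
Terminal payoffs V(N, i) = max(K - S_T, 0):
  V(2,0) = 0.000000; V(2,1) = 0.080000; V(2,2) = 0.476091
Backward induction: V(k, i) = exp(-r*dt) * [p * V(k+1, i) + (1-p) * V(k+1, i+1)].
  V(1,0) = exp(-r*dt) * [p*0.000000 + (1-p)*0.080000] = 0.041094
  V(1,1) = exp(-r*dt) * [p*0.080000 + (1-p)*0.476091] = 0.281411
  V(0,0) = exp(-r*dt) * [p*0.041094 + (1-p)*0.281411] = 0.163486


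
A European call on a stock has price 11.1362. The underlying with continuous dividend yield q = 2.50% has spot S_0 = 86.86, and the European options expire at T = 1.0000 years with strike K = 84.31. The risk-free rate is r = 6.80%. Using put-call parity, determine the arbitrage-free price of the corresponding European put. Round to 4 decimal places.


Put-call parity: C - P = S_0 * exp(-qT) - K * exp(-rT).
S_0 * exp(-qT) = 86.8600 * 0.97530991 = 84.71541896
K * exp(-rT) = 84.3100 * 0.93426047 = 78.76750053
P = C - S*exp(-qT) + K*exp(-rT)
P = 11.1362 - 84.71541896 + 78.76750053 = 5.1883

Answer: Put price = 5.1883


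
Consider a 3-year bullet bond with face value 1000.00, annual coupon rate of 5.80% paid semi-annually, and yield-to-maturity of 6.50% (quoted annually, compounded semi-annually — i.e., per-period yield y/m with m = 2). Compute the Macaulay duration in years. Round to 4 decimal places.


Answer: Macaulay duration = 2.7941 years

Derivation:
Coupon per period c = face * coupon_rate / m = 29.000000
Periods per year m = 2; per-period yield y/m = 0.032500
Number of cashflows N = 6
Cashflows (t years, CF_t, discount factor 1/(1+y/m)^(m*t), PV):
  t = 0.5000: CF_t = 29.000000, DF = 0.968523, PV = 28.087167
  t = 1.0000: CF_t = 29.000000, DF = 0.938037, PV = 27.203067
  t = 1.5000: CF_t = 29.000000, DF = 0.908510, PV = 26.346796
  t = 2.0000: CF_t = 29.000000, DF = 0.879913, PV = 25.517478
  t = 2.5000: CF_t = 29.000000, DF = 0.852216, PV = 24.714265
  t = 3.0000: CF_t = 1029.000000, DF = 0.825391, PV = 849.327161
Price P = sum_t PV_t = 981.195935
Macaulay numerator sum_t t * PV_t:
  t * PV_t at t = 0.5000: 14.043584
  t * PV_t at t = 1.0000: 27.203067
  t * PV_t at t = 1.5000: 39.520195
  t * PV_t at t = 2.0000: 51.034957
  t * PV_t at t = 2.5000: 61.785662
  t * PV_t at t = 3.0000: 2547.981483
Macaulay duration D = (sum_t t * PV_t) / P = 2741.568948 / 981.195935 = 2.794110


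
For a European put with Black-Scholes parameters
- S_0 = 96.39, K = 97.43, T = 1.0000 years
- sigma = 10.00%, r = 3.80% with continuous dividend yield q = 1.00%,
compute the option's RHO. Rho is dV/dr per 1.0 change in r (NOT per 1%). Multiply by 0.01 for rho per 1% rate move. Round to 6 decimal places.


Answer: Rho = -42.319301

Derivation:
d1 = 0.2226829036; d2 = 0.1226829036
phi(d1) = 0.3891725848; exp(-qT) = 0.9900498337; exp(-rT) = 0.9627129409
N(-d2) = 0.4511791013
Rho = -K*T*exp(-rT)*N(-d2) = -97.4300 * 1.0000 * 0.9627129409 * 0.4511791013 = -42.319301
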